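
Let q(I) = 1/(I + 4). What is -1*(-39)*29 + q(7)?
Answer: 12442/11 ≈ 1131.1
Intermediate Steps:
q(I) = 1/(4 + I)
-1*(-39)*29 + q(7) = -1*(-39)*29 + 1/(4 + 7) = 39*29 + 1/11 = 1131 + 1/11 = 12442/11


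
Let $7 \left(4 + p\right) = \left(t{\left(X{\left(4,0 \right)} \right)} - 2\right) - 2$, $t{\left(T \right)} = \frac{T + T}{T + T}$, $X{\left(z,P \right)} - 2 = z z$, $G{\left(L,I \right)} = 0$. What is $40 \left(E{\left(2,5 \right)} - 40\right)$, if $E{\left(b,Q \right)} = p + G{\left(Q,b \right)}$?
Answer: $- \frac{12440}{7} \approx -1777.1$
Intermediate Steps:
$X{\left(z,P \right)} = 2 + z^{2}$ ($X{\left(z,P \right)} = 2 + z z = 2 + z^{2}$)
$t{\left(T \right)} = 1$ ($t{\left(T \right)} = \frac{2 T}{2 T} = 2 T \frac{1}{2 T} = 1$)
$p = - \frac{31}{7}$ ($p = -4 + \frac{\left(1 - 2\right) - 2}{7} = -4 + \frac{-1 - 2}{7} = -4 + \frac{1}{7} \left(-3\right) = -4 - \frac{3}{7} = - \frac{31}{7} \approx -4.4286$)
$E{\left(b,Q \right)} = - \frac{31}{7}$ ($E{\left(b,Q \right)} = - \frac{31}{7} + 0 = - \frac{31}{7}$)
$40 \left(E{\left(2,5 \right)} - 40\right) = 40 \left(- \frac{31}{7} - 40\right) = 40 \left(- \frac{311}{7}\right) = - \frac{12440}{7}$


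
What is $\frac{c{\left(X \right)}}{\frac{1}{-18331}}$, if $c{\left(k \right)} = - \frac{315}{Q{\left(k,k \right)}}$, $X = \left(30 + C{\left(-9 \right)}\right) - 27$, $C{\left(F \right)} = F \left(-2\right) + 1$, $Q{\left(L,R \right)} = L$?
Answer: $\frac{5774265}{22} \approx 2.6247 \cdot 10^{5}$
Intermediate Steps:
$C{\left(F \right)} = 1 - 2 F$ ($C{\left(F \right)} = - 2 F + 1 = 1 - 2 F$)
$X = 22$ ($X = \left(30 + \left(1 - -18\right)\right) - 27 = \left(30 + \left(1 + 18\right)\right) - 27 = \left(30 + 19\right) - 27 = 49 - 27 = 22$)
$c{\left(k \right)} = - \frac{315}{k}$
$\frac{c{\left(X \right)}}{\frac{1}{-18331}} = \frac{\left(-315\right) \frac{1}{22}}{\frac{1}{-18331}} = \frac{\left(-315\right) \frac{1}{22}}{- \frac{1}{18331}} = \left(- \frac{315}{22}\right) \left(-18331\right) = \frac{5774265}{22}$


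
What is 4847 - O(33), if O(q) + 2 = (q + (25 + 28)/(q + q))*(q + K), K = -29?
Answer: 155555/33 ≈ 4713.8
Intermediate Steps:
O(q) = -2 + (-29 + q)*(q + 53/(2*q)) (O(q) = -2 + (q + (25 + 28)/(q + q))*(q - 29) = -2 + (q + 53/((2*q)))*(-29 + q) = -2 + (q + 53*(1/(2*q)))*(-29 + q) = -2 + (q + 53/(2*q))*(-29 + q) = -2 + (-29 + q)*(q + 53/(2*q)))
4847 - O(33) = 4847 - (49/2 + 33² - 29*33 - 1537/2/33) = 4847 - (49/2 + 1089 - 957 - 1537/2*1/33) = 4847 - (49/2 + 1089 - 957 - 1537/66) = 4847 - 1*4396/33 = 4847 - 4396/33 = 155555/33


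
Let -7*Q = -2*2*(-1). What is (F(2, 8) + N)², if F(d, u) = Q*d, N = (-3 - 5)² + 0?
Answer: 193600/49 ≈ 3951.0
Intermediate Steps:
N = 64 (N = (-8)² + 0 = 64 + 0 = 64)
Q = -4/7 (Q = -(-2*2)*(-1)/7 = -(-4)*(-1)/7 = -⅐*4 = -4/7 ≈ -0.57143)
F(d, u) = -4*d/7
(F(2, 8) + N)² = (-4/7*2 + 64)² = (-8/7 + 64)² = (440/7)² = 193600/49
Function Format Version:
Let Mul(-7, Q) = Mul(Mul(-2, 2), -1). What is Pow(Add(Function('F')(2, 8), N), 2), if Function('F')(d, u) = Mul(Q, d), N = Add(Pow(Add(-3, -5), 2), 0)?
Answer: Rational(193600, 49) ≈ 3951.0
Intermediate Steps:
N = 64 (N = Add(Pow(-8, 2), 0) = Add(64, 0) = 64)
Q = Rational(-4, 7) (Q = Mul(Rational(-1, 7), Mul(Mul(-2, 2), -1)) = Mul(Rational(-1, 7), Mul(-4, -1)) = Mul(Rational(-1, 7), 4) = Rational(-4, 7) ≈ -0.57143)
Function('F')(d, u) = Mul(Rational(-4, 7), d)
Pow(Add(Function('F')(2, 8), N), 2) = Pow(Add(Mul(Rational(-4, 7), 2), 64), 2) = Pow(Add(Rational(-8, 7), 64), 2) = Pow(Rational(440, 7), 2) = Rational(193600, 49)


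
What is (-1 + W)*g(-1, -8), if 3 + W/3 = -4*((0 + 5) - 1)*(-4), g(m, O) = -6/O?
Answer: 273/2 ≈ 136.50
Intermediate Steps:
W = 183 (W = -9 + 3*(-4*((0 + 5) - 1)*(-4)) = -9 + 3*(-4*(5 - 1)*(-4)) = -9 + 3*(-4*4*(-4)) = -9 + 3*(-16*(-4)) = -9 + 3*64 = -9 + 192 = 183)
(-1 + W)*g(-1, -8) = (-1 + 183)*(-6/(-8)) = 182*(-6*(-⅛)) = 182*(¾) = 273/2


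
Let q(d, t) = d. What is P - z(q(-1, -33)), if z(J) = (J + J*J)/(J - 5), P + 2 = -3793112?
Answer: -3793114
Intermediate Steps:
P = -3793114 (P = -2 - 3793112 = -3793114)
z(J) = (J + J**2)/(-5 + J)
P - z(q(-1, -33)) = -3793114 - (-1)*(1 - 1)/(-5 - 1) = -3793114 - (-1)*0/(-6) = -3793114 - (-1)*(-1)*0/6 = -3793114 - 1*0 = -3793114 + 0 = -3793114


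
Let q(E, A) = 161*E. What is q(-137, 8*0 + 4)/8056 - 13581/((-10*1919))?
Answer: -8259613/4068280 ≈ -2.0302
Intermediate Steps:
q(-137, 8*0 + 4)/8056 - 13581/((-10*1919)) = (161*(-137))/8056 - 13581/((-10*1919)) = -22057*1/8056 - 13581/(-19190) = -22057/8056 - 13581*(-1/19190) = -22057/8056 + 13581/19190 = -8259613/4068280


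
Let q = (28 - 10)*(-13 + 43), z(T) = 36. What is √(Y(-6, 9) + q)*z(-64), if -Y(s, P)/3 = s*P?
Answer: 108*√78 ≈ 953.83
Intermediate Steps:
Y(s, P) = -3*P*s (Y(s, P) = -3*s*P = -3*P*s)
q = 540 (q = 18*30 = 540)
√(Y(-6, 9) + q)*z(-64) = √(-3*9*(-6) + 540)*36 = √(162 + 540)*36 = √702*36 = (3*√78)*36 = 108*√78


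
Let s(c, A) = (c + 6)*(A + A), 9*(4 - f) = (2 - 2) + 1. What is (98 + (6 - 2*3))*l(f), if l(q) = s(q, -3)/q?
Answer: -7476/5 ≈ -1495.2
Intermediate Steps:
f = 35/9 (f = 4 - ((2 - 2) + 1)/9 = 4 - (0 + 1)/9 = 4 - 1/9*1 = 4 - 1/9 = 35/9 ≈ 3.8889)
s(c, A) = 2*A*(6 + c) (s(c, A) = (6 + c)*(2*A) = 2*A*(6 + c))
l(q) = (-36 - 6*q)/q (l(q) = (2*(-3)*(6 + q))/q = (-36 - 6*q)/q)
(98 + (6 - 2*3))*l(f) = (98 + (6 - 2*3))*(-6 - 36/35/9) = (98 + (6 - 6))*(-6 - 36*9/35) = (98 + 0)*(-6 - 324/35) = 98*(-534/35) = -7476/5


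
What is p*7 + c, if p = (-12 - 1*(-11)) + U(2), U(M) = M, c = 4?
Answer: 11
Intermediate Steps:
p = 1 (p = (-12 - 1*(-11)) + 2 = (-12 + 11) + 2 = -1 + 2 = 1)
p*7 + c = 1*7 + 4 = 7 + 4 = 11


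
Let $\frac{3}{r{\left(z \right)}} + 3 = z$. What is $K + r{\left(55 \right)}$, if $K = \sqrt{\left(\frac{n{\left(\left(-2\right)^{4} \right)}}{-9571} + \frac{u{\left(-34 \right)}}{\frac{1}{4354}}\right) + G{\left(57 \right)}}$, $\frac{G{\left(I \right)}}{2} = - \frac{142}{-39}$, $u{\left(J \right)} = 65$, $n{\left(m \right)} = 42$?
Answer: $\frac{3}{52} + \frac{2 \sqrt{9858181378142526}}{373269} \approx 532.05$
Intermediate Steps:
$r{\left(z \right)} = \frac{3}{-3 + z}$
$G{\left(I \right)} = \frac{284}{39}$ ($G{\left(I \right)} = 2 \left(- \frac{142}{-39}\right) = 2 \left(\left(-142\right) \left(- \frac{1}{39}\right)\right) = 2 \cdot \frac{142}{39} = \frac{284}{39}$)
$K = \frac{2 \sqrt{9858181378142526}}{373269}$ ($K = \sqrt{\left(\frac{42}{-9571} + \frac{65}{\frac{1}{4354}}\right) + \frac{284}{39}} = \sqrt{\left(42 \left(- \frac{1}{9571}\right) + 65 \frac{1}{\frac{1}{4354}}\right) + \frac{284}{39}} = \sqrt{\left(- \frac{42}{9571} + 65 \cdot 4354\right) + \frac{284}{39}} = \sqrt{\left(- \frac{42}{9571} + 283010\right) + \frac{284}{39}} = \sqrt{\frac{2708688668}{9571} + \frac{284}{39}} = \sqrt{\frac{105641576216}{373269}} = \frac{2 \sqrt{9858181378142526}}{373269} \approx 531.99$)
$K + r{\left(55 \right)} = \frac{2 \sqrt{9858181378142526}}{373269} + \frac{3}{-3 + 55} = \frac{2 \sqrt{9858181378142526}}{373269} + \frac{3}{52} = \frac{3}{52} + \frac{2 \sqrt{9858181378142526}}{373269}$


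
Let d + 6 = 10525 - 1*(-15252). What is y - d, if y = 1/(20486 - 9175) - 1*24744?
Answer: -571375164/11311 ≈ -50515.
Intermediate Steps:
d = 25771 (d = -6 + (10525 - 1*(-15252)) = -6 + (10525 + 15252) = -6 + 25777 = 25771)
y = -279879383/11311 (y = 1/11311 - 24744 = -279879383/11311 ≈ -24744.)
y - d = -279879383/11311 - 1*25771 = -279879383/11311 - 25771 = -571375164/11311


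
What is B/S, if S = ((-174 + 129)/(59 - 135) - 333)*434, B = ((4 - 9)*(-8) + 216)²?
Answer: -2490368/5482071 ≈ -0.45428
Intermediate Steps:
B = 65536 (B = (-5*(-8) + 216)² = (40 + 216)² = 256² = 65536)
S = -5482071/38 (S = (-45/(-76) - 333)*434 = (-45*(-1/76) - 333)*434 = (45/76 - 333)*434 = -25263/76*434 = -5482071/38 ≈ -1.4427e+5)
B/S = 65536/(-5482071/38) = 65536*(-38/5482071) = -2490368/5482071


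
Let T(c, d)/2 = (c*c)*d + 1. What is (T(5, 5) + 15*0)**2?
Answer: 63504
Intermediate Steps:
T(c, d) = 2 + 2*d*c**2 (T(c, d) = 2*((c*c)*d + 1) = 2*(c**2*d + 1) = 2*(d*c**2 + 1) = 2*(1 + d*c**2) = 2 + 2*d*c**2)
(T(5, 5) + 15*0)**2 = ((2 + 2*5*5**2) + 15*0)**2 = ((2 + 2*5*25) + 0)**2 = ((2 + 250) + 0)**2 = (252 + 0)**2 = 252**2 = 63504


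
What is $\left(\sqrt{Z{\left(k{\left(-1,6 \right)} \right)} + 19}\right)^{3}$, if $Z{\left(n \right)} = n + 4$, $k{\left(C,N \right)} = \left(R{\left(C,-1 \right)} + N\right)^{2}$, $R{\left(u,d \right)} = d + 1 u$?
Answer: $39 \sqrt{39} \approx 243.55$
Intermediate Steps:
$R{\left(u,d \right)} = d + u$
$k{\left(C,N \right)} = \left(-1 + C + N\right)^{2}$ ($k{\left(C,N \right)} = \left(\left(-1 + C\right) + N\right)^{2} = \left(-1 + C + N\right)^{2}$)
$Z{\left(n \right)} = 4 + n$
$\left(\sqrt{Z{\left(k{\left(-1,6 \right)} \right)} + 19}\right)^{3} = \left(\sqrt{\left(4 + \left(-1 - 1 + 6\right)^{2}\right) + 19}\right)^{3} = \left(\sqrt{\left(4 + 4^{2}\right) + 19}\right)^{3} = \left(\sqrt{\left(4 + 16\right) + 19}\right)^{3} = \left(\sqrt{20 + 19}\right)^{3} = \left(\sqrt{39}\right)^{3} = 39 \sqrt{39}$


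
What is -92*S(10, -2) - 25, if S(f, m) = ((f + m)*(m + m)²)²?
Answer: -1507353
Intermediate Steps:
S(f, m) = 16*m⁴*(f + m)² (S(f, m) = ((f + m)*(2*m)²)² = ((f + m)*(4*m²))² = (4*m²*(f + m))² = 16*m⁴*(f + m)²)
-92*S(10, -2) - 25 = -1472*(-2)⁴*(10 - 2)² - 25 = -1472*16*8² - 25 = -1472*16*64 - 25 = -92*16384 - 25 = -1507328 - 25 = -1507353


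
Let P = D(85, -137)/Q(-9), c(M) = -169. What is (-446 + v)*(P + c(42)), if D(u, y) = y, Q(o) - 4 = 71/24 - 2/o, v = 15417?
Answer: -132339557/47 ≈ -2.8157e+6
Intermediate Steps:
Q(o) = 167/24 - 2/o (Q(o) = 4 + (71/24 - 2/o) = 167/24 - 2/o)
P = -9864/517 (P = -137/(167/24 - 2/(-9)) = -137/(167/24 - 2*(-⅑)) = -137/(167/24 + 2/9) = -137/517/72 = -137*72/517 = -9864/517 ≈ -19.079)
(-446 + v)*(P + c(42)) = (-446 + 15417)*(-9864/517 - 169) = 14971*(-97237/517) = -132339557/47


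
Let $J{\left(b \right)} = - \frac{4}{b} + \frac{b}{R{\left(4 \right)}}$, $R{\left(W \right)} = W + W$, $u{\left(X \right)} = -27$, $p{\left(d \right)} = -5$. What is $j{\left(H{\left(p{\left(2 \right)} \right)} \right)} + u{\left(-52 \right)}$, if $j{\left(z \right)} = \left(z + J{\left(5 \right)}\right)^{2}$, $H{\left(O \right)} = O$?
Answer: $- \frac{351}{1600} \approx -0.21937$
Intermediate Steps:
$R{\left(W \right)} = 2 W$
$J{\left(b \right)} = - \frac{4}{b} + \frac{b}{8}$ ($J{\left(b \right)} = - \frac{4}{b} + \frac{b}{2 \cdot 4} = - \frac{4}{b} + \frac{b}{8}$)
$j{\left(z \right)} = \left(- \frac{7}{40} + z\right)^{2}$ ($j{\left(z \right)} = \left(z + \left(- \frac{4}{5} + \frac{1}{8} \cdot 5\right)\right)^{2} = \left(z + \left(\left(-4\right) \frac{1}{5} + \frac{5}{8}\right)\right)^{2} = \left(z + \left(- \frac{4}{5} + \frac{5}{8}\right)\right)^{2} = \left(z - \frac{7}{40}\right)^{2} = \left(- \frac{7}{40} + z\right)^{2}$)
$j{\left(H{\left(p{\left(2 \right)} \right)} \right)} + u{\left(-52 \right)} = \frac{\left(-7 + 40 \left(-5\right)\right)^{2}}{1600} - 27 = \frac{\left(-7 - 200\right)^{2}}{1600} - 27 = \frac{\left(-207\right)^{2}}{1600} - 27 = \frac{1}{1600} \cdot 42849 - 27 = \frac{42849}{1600} - 27 = - \frac{351}{1600}$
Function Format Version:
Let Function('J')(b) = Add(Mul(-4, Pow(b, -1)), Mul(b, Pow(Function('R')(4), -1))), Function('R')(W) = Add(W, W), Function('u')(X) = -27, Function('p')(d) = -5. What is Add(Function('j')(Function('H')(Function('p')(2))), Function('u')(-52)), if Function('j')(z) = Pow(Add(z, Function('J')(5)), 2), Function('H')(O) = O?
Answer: Rational(-351, 1600) ≈ -0.21937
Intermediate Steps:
Function('R')(W) = Mul(2, W)
Function('J')(b) = Add(Mul(-4, Pow(b, -1)), Mul(Rational(1, 8), b)) (Function('J')(b) = Add(Mul(-4, Pow(b, -1)), Mul(b, Pow(Mul(2, 4), -1))) = Add(Mul(-4, Pow(b, -1)), Mul(b, Pow(8, -1))) = Add(Mul(-4, Pow(b, -1)), Mul(b, Rational(1, 8))) = Add(Mul(-4, Pow(b, -1)), Mul(Rational(1, 8), b)))
Function('j')(z) = Pow(Add(Rational(-7, 40), z), 2) (Function('j')(z) = Pow(Add(z, Add(Mul(-4, Pow(5, -1)), Mul(Rational(1, 8), 5))), 2) = Pow(Add(z, Add(Mul(-4, Rational(1, 5)), Rational(5, 8))), 2) = Pow(Add(z, Add(Rational(-4, 5), Rational(5, 8))), 2) = Pow(Add(z, Rational(-7, 40)), 2) = Pow(Add(Rational(-7, 40), z), 2))
Add(Function('j')(Function('H')(Function('p')(2))), Function('u')(-52)) = Add(Mul(Rational(1, 1600), Pow(Add(-7, Mul(40, -5)), 2)), -27) = Add(Mul(Rational(1, 1600), Pow(Add(-7, -200), 2)), -27) = Add(Mul(Rational(1, 1600), Pow(-207, 2)), -27) = Add(Mul(Rational(1, 1600), 42849), -27) = Add(Rational(42849, 1600), -27) = Rational(-351, 1600)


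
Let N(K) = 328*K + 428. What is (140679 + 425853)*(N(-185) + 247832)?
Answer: 106270072560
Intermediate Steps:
N(K) = 428 + 328*K
(140679 + 425853)*(N(-185) + 247832) = (140679 + 425853)*((428 + 328*(-185)) + 247832) = 566532*((428 - 60680) + 247832) = 566532*(-60252 + 247832) = 566532*187580 = 106270072560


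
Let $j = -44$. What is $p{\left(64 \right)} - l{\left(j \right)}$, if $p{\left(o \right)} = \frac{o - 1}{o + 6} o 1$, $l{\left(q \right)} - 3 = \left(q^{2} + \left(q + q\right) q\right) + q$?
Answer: $- \frac{28547}{5} \approx -5709.4$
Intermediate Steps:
$l{\left(q \right)} = 3 + q + 3 q^{2}$ ($l{\left(q \right)} = 3 + \left(\left(q^{2} + \left(q + q\right) q\right) + q\right) = 3 + \left(\left(q^{2} + 2 q q\right) + q\right) = 3 + \left(\left(q^{2} + 2 q^{2}\right) + q\right) = 3 + \left(3 q^{2} + q\right) = 3 + \left(q + 3 q^{2}\right) = 3 + q + 3 q^{2}$)
$p{\left(o \right)} = \frac{o \left(-1 + o\right)}{6 + o}$ ($p{\left(o \right)} = \frac{-1 + o}{6 + o} o 1 = \frac{o \left(-1 + o\right)}{6 + o} 1 = \frac{o \left(-1 + o\right)}{6 + o}$)
$p{\left(64 \right)} - l{\left(j \right)} = \frac{64 \left(-1 + 64\right)}{6 + 64} - \left(3 - 44 + 3 \left(-44\right)^{2}\right) = 64 \cdot \frac{1}{70} \cdot 63 - \left(3 - 44 + 3 \cdot 1936\right) = 64 \cdot \frac{1}{70} \cdot 63 - \left(3 - 44 + 5808\right) = \frac{288}{5} - 5767 = - \frac{28547}{5}$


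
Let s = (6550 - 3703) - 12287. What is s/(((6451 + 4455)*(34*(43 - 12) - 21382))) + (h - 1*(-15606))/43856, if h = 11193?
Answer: 371354775367/607671937488 ≈ 0.61111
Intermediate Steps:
s = -9440 (s = 2847 - 12287 = -9440)
s/(((6451 + 4455)*(34*(43 - 12) - 21382))) + (h - 1*(-15606))/43856 = -9440*1/((6451 + 4455)*(34*(43 - 12) - 21382)) + (11193 - 1*(-15606))/43856 = -9440*1/(10906*(34*31 - 21382)) + (11193 + 15606)*(1/43856) = -9440*1/(10906*(1054 - 21382)) + 26799*(1/43856) = -9440/(10906*(-20328)) + 26799/43856 = -9440/(-221697168) + 26799/43856 = -9440*(-1/221697168) + 26799/43856 = 590/13856073 + 26799/43856 = 371354775367/607671937488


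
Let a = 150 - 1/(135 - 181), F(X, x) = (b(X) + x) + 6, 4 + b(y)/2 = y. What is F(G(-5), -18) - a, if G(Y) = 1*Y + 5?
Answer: -7821/46 ≈ -170.02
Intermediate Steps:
b(y) = -8 + 2*y
G(Y) = 5 + Y (G(Y) = Y + 5 = 5 + Y)
F(X, x) = -2 + x + 2*X (F(X, x) = ((-8 + 2*X) + x) + 6 = (-8 + x + 2*X) + 6 = -2 + x + 2*X)
a = 6901/46 (a = 150 - 1/(-46) = 150 - 1*(-1/46) = 150 + 1/46 = 6901/46 ≈ 150.02)
F(G(-5), -18) - a = (-2 - 18 + 2*(5 - 5)) - 1*6901/46 = (-2 - 18 + 2*0) - 6901/46 = (-2 - 18 + 0) - 6901/46 = -20 - 6901/46 = -7821/46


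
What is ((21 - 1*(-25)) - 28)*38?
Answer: 684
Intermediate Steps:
((21 - 1*(-25)) - 28)*38 = ((21 + 25) - 28)*38 = (46 - 28)*38 = 18*38 = 684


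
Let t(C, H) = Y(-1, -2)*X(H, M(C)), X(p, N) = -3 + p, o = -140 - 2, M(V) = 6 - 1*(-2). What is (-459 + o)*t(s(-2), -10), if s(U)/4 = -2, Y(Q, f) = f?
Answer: -15626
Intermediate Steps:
M(V) = 8 (M(V) = 6 + 2 = 8)
o = -142
s(U) = -8 (s(U) = 4*(-2) = -8)
t(C, H) = 6 - 2*H (t(C, H) = -2*(-3 + H) = 6 - 2*H)
(-459 + o)*t(s(-2), -10) = (-459 - 142)*(6 - 2*(-10)) = -601*(6 + 20) = -601*26 = -15626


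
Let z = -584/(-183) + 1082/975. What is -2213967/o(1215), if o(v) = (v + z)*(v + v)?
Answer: -2926126385/3915968058 ≈ -0.74723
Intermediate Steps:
z = 255802/59475 (z = -584*(-1/183) + 1082*(1/975) = 584/183 + 1082/975 = 255802/59475 ≈ 4.3010)
o(v) = 2*v*(255802/59475 + v) (o(v) = (v + 255802/59475)*(v + v) = (255802/59475 + v)*(2*v) = 2*v*(255802/59475 + v))
-2213967/o(1215) = -2213967*3965/(162*(255802 + 59475*1215)) = -2213967*3965/(162*(255802 + 72262125)) = -2213967/((2/59475)*1215*72517927) = -2213967/11747904174/3965 = -2213967*3965/11747904174 = -2926126385/3915968058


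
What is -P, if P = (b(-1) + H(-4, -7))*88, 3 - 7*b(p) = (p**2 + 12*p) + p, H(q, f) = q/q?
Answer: -1936/7 ≈ -276.57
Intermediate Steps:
H(q, f) = 1
b(p) = 3/7 - 13*p/7 - p**2/7 (b(p) = 3/7 - ((p**2 + 12*p) + p)/7 = 3/7 - (p**2 + 13*p)/7 = 3/7 + (-13*p/7 - p**2/7) = 3/7 - 13*p/7 - p**2/7)
P = 1936/7 (P = ((3/7 - 13/7*(-1) - 1/7*(-1)**2) + 1)*88 = ((3/7 + 13/7 - 1/7*1) + 1)*88 = ((3/7 + 13/7 - 1/7) + 1)*88 = (15/7 + 1)*88 = (22/7)*88 = 1936/7 ≈ 276.57)
-P = -1*1936/7 = -1936/7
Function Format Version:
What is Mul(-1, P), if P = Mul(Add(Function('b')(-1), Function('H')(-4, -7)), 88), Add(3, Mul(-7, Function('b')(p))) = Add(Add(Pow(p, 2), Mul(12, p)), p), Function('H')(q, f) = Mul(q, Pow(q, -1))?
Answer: Rational(-1936, 7) ≈ -276.57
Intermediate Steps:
Function('H')(q, f) = 1
Function('b')(p) = Add(Rational(3, 7), Mul(Rational(-13, 7), p), Mul(Rational(-1, 7), Pow(p, 2))) (Function('b')(p) = Add(Rational(3, 7), Mul(Rational(-1, 7), Add(Add(Pow(p, 2), Mul(12, p)), p))) = Add(Rational(3, 7), Mul(Rational(-1, 7), Add(Pow(p, 2), Mul(13, p)))) = Add(Rational(3, 7), Add(Mul(Rational(-13, 7), p), Mul(Rational(-1, 7), Pow(p, 2)))) = Add(Rational(3, 7), Mul(Rational(-13, 7), p), Mul(Rational(-1, 7), Pow(p, 2))))
P = Rational(1936, 7) (P = Mul(Add(Add(Rational(3, 7), Mul(Rational(-13, 7), -1), Mul(Rational(-1, 7), Pow(-1, 2))), 1), 88) = Mul(Add(Add(Rational(3, 7), Rational(13, 7), Mul(Rational(-1, 7), 1)), 1), 88) = Mul(Add(Add(Rational(3, 7), Rational(13, 7), Rational(-1, 7)), 1), 88) = Mul(Add(Rational(15, 7), 1), 88) = Mul(Rational(22, 7), 88) = Rational(1936, 7) ≈ 276.57)
Mul(-1, P) = Mul(-1, Rational(1936, 7)) = Rational(-1936, 7)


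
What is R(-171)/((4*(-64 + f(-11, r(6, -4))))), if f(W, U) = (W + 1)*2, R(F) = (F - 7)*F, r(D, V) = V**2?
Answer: -5073/56 ≈ -90.589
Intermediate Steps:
R(F) = F*(-7 + F) (R(F) = (-7 + F)*F = F*(-7 + F))
f(W, U) = 2 + 2*W (f(W, U) = (1 + W)*2 = 2 + 2*W)
R(-171)/((4*(-64 + f(-11, r(6, -4))))) = (-171*(-7 - 171))/((4*(-64 + (2 + 2*(-11))))) = (-171*(-178))/((4*(-64 + (2 - 22)))) = 30438/((4*(-64 - 20))) = 30438/((4*(-84))) = 30438/(-336) = 30438*(-1/336) = -5073/56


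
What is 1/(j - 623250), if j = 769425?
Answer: 1/146175 ≈ 6.8411e-6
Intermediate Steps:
1/(j - 623250) = 1/(769425 - 623250) = 1/146175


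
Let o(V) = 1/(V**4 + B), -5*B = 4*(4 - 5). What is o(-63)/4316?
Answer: 5/339948915644 ≈ 1.4708e-11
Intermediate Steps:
B = 4/5 (B = -4*(4 - 5)/5 = -4*(-1)/5 = -1/5*(-4) = 4/5 ≈ 0.80000)
o(V) = 1/(4/5 + V**4) (o(V) = 1/(V**4 + 4/5) = 1/(4/5 + V**4))
o(-63)/4316 = (5/(4 + 5*(-63)**4))/4316 = (5/(4 + 5*15752961))*(1/4316) = (5/(4 + 78764805))*(1/4316) = (5/78764809)*(1/4316) = 5/339948915644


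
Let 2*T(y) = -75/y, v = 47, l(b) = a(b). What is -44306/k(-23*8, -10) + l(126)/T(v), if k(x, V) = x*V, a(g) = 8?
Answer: -470663/13800 ≈ -34.106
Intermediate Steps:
l(b) = 8
T(y) = -75/(2*y) (T(y) = (-75/y)/2 = -75/(2*y))
k(x, V) = V*x
-44306/k(-23*8, -10) + l(126)/T(v) = -44306/((-(-230)*8)) + 8/((-75/2/47)) = -44306/((-10*(-184))) + 8/((-75/2*1/47)) = -44306/1840 + 8/(-75/94) = -44306*1/1840 + 8*(-94/75) = -22153/920 - 752/75 = -470663/13800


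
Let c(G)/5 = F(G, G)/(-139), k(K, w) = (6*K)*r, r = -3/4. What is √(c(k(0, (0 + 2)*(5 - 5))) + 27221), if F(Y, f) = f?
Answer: √27221 ≈ 164.99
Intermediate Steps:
r = -¾ (r = -3*¼ = -¾ ≈ -0.75000)
k(K, w) = -9*K/2 (k(K, w) = (6*K)*(-¾) = -9*K/2)
c(G) = -5*G/139 (c(G) = 5*(G/(-139)) = 5*(G*(-1/139)) = 5*(-G/139) = -5*G/139)
√(c(k(0, (0 + 2)*(5 - 5))) + 27221) = √(-(-45)*0/278 + 27221) = √(-5/139*0 + 27221) = √(0 + 27221) = √27221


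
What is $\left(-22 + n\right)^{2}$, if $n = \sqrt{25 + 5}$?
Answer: $\left(22 - \sqrt{30}\right)^{2} \approx 273.0$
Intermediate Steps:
$n = \sqrt{30} \approx 5.4772$
$\left(-22 + n\right)^{2} = \left(-22 + \sqrt{30}\right)^{2}$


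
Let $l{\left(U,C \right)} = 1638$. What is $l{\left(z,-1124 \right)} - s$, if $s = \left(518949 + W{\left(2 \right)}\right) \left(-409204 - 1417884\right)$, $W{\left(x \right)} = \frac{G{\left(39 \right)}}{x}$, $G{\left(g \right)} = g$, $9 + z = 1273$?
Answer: $948201120366$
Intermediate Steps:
$z = 1264$ ($z = -9 + 1273 = 1264$)
$W{\left(x \right)} = \frac{39}{x}$
$s = -948201118728$ ($s = \left(518949 + \frac{39}{2}\right) \left(-409204 - 1417884\right) = \left(518949 + 39 \cdot \frac{1}{2}\right) \left(-1827088\right) = \left(518949 + \frac{39}{2}\right) \left(-1827088\right) = \frac{1037937}{2} \left(-1827088\right) = -948201118728$)
$l{\left(z,-1124 \right)} - s = 1638 - -948201118728 = 1638 + 948201118728 = 948201120366$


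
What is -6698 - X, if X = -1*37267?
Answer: 30569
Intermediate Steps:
X = -37267
-6698 - X = -6698 - 1*(-37267) = -6698 + 37267 = 30569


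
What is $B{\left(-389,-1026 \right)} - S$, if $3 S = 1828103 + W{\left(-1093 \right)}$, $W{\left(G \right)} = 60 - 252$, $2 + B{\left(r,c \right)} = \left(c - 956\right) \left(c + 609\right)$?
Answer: $\frac{651565}{3} \approx 2.1719 \cdot 10^{5}$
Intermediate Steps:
$B{\left(r,c \right)} = -2 + \left(-956 + c\right) \left(609 + c\right)$ ($B{\left(r,c \right)} = -2 + \left(c - 956\right) \left(c + 609\right) = -2 + \left(-956 + c\right) \left(609 + c\right)$)
$W{\left(G \right)} = -192$ ($W{\left(G \right)} = 60 - 252 = -192$)
$S = \frac{1827911}{3}$ ($S = \frac{1828103 - 192}{3} = \frac{1}{3} \cdot 1827911 = \frac{1827911}{3} \approx 6.093 \cdot 10^{5}$)
$B{\left(-389,-1026 \right)} - S = \left(-582206 + \left(-1026\right)^{2} - -356022\right) - \frac{1827911}{3} = \left(-582206 + 1052676 + 356022\right) - \frac{1827911}{3} = 826492 - \frac{1827911}{3} = \frac{651565}{3}$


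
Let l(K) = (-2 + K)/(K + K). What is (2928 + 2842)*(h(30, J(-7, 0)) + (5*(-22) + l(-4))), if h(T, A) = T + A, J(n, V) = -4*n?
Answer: -591425/2 ≈ -2.9571e+5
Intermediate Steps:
l(K) = (-2 + K)/(2*K) (l(K) = (-2 + K)/((2*K)) = (-2 + K)*(1/(2*K)) = (-2 + K)/(2*K))
h(T, A) = A + T
(2928 + 2842)*(h(30, J(-7, 0)) + (5*(-22) + l(-4))) = (2928 + 2842)*((-4*(-7) + 30) + (5*(-22) + (1/2)*(-2 - 4)/(-4))) = 5770*((28 + 30) + (-110 + (1/2)*(-1/4)*(-6))) = 5770*(58 + (-110 + 3/4)) = 5770*(58 - 437/4) = 5770*(-205/4) = -591425/2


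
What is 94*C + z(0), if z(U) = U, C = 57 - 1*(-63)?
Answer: 11280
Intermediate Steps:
C = 120 (C = 57 + 63 = 120)
94*C + z(0) = 94*120 + 0 = 11280 + 0 = 11280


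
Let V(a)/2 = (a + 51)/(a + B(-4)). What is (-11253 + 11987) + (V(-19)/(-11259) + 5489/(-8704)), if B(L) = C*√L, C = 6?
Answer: 36293844460429/49489159680 + 256*I/1895265 ≈ 733.37 + 0.00013507*I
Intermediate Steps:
B(L) = 6*√L
V(a) = 2*(51 + a)/(a + 12*I) (V(a) = 2*((a + 51)/(a + 6*√(-4))) = 2*((51 + a)/(a + 6*(2*I))) = 2*((51 + a)/(a + 12*I)) = 2*(51 + a)/(a + 12*I))
(-11253 + 11987) + (V(-19)/(-11259) + 5489/(-8704)) = (-11253 + 11987) + ((2*(51 - 19)/(-19 + 12*I))/(-11259) + 5489/(-8704)) = 734 + ((2*((-19 - 12*I)/505)*32)*(-1/11259) + 5489*(-1/8704)) = 734 + ((-1216/505 - 768*I/505)*(-1/11259) - 5489/8704) = 734 + ((1216/5685795 + 256*I/1895265) - 5489/8704) = 734 + (-31198744691/49489159680 + 256*I/1895265) = 36293844460429/49489159680 + 256*I/1895265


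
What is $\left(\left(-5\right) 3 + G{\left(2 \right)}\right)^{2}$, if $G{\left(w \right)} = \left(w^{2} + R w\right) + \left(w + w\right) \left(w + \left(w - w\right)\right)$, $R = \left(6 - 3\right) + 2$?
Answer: $49$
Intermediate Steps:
$R = 5$ ($R = 3 + 2 = 5$)
$G{\left(w \right)} = 3 w^{2} + 5 w$ ($G{\left(w \right)} = \left(w^{2} + 5 w\right) + \left(w + w\right) \left(w + \left(w - w\right)\right) = \left(w^{2} + 5 w\right) + 2 w \left(w + 0\right) = \left(w^{2} + 5 w\right) + 2 w w = \left(w^{2} + 5 w\right) + 2 w^{2} = 3 w^{2} + 5 w$)
$\left(\left(-5\right) 3 + G{\left(2 \right)}\right)^{2} = \left(\left(-5\right) 3 + 2 \left(5 + 3 \cdot 2\right)\right)^{2} = \left(-15 + 2 \left(5 + 6\right)\right)^{2} = \left(-15 + 2 \cdot 11\right)^{2} = \left(-15 + 22\right)^{2} = 7^{2} = 49$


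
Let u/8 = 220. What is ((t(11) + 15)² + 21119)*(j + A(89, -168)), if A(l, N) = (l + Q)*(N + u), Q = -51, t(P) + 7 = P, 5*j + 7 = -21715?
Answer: 1206136368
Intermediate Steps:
j = -21722/5 (j = -7/5 + (⅕)*(-21715) = -7/5 - 4343 = -21722/5 ≈ -4344.4)
t(P) = -7 + P
u = 1760 (u = 8*220 = 1760)
A(l, N) = (-51 + l)*(1760 + N) (A(l, N) = (l - 51)*(N + 1760) = (-51 + l)*(1760 + N))
((t(11) + 15)² + 21119)*(j + A(89, -168)) = (((-7 + 11) + 15)² + 21119)*(-21722/5 + (-89760 - 51*(-168) + 1760*89 - 168*89)) = ((4 + 15)² + 21119)*(-21722/5 + (-89760 + 8568 + 156640 - 14952)) = (19² + 21119)*(-21722/5 + 60496) = (361 + 21119)*(280758/5) = 21480*(280758/5) = 1206136368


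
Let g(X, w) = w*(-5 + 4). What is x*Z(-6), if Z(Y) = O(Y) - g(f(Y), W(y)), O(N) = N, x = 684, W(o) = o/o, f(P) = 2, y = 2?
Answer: -3420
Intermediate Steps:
W(o) = 1
g(X, w) = -w (g(X, w) = w*(-1) = -w)
Z(Y) = 1 + Y (Z(Y) = Y - (-1) = Y - 1*(-1) = Y + 1 = 1 + Y)
x*Z(-6) = 684*(1 - 6) = 684*(-5) = -3420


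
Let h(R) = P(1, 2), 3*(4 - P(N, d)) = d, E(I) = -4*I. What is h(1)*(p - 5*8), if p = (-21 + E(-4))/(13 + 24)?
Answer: -4950/37 ≈ -133.78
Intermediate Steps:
P(N, d) = 4 - d/3
h(R) = 10/3 (h(R) = 4 - ⅓*2 = 4 - ⅔ = 10/3)
p = -5/37 (p = (-21 - 4*(-4))/(13 + 24) = (-21 + 16)/37 = -5*1/37 = -5/37 ≈ -0.13514)
h(1)*(p - 5*8) = 10*(-5/37 - 5*8)/3 = 10*(-5/37 - 40)/3 = (10/3)*(-1485/37) = -4950/37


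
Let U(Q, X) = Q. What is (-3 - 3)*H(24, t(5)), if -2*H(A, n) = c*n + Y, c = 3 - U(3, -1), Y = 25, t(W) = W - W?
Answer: 75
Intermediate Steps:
t(W) = 0
c = 0 (c = 3 - 1*3 = 3 - 3 = 0)
H(A, n) = -25/2 (H(A, n) = -(0*n + 25)/2 = -(0 + 25)/2 = -1/2*25 = -25/2)
(-3 - 3)*H(24, t(5)) = (-3 - 3)*(-25/2) = -6*(-25/2) = 75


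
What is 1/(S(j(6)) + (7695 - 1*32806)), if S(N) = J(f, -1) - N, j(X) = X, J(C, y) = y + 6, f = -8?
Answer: -1/25112 ≈ -3.9822e-5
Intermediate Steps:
J(C, y) = 6 + y
S(N) = 5 - N (S(N) = (6 - 1) - N = 5 - N)
1/(S(j(6)) + (7695 - 1*32806)) = 1/((5 - 1*6) + (7695 - 1*32806)) = 1/((5 - 6) + (7695 - 32806)) = 1/(-1 - 25111) = 1/(-25112) = -1/25112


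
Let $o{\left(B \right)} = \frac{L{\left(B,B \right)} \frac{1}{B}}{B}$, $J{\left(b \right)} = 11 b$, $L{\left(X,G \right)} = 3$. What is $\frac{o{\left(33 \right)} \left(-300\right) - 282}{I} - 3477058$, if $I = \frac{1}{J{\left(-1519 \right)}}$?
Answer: $\frac{13735580}{11} \approx 1.2487 \cdot 10^{6}$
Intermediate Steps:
$o{\left(B \right)} = \frac{3}{B^{2}}$ ($o{\left(B \right)} = \frac{3 \frac{1}{B}}{B} = \frac{3}{B^{2}}$)
$I = - \frac{1}{16709}$ ($I = \frac{1}{11 \left(-1519\right)} = \frac{1}{-16709} = - \frac{1}{16709} \approx -5.9848 \cdot 10^{-5}$)
$\frac{o{\left(33 \right)} \left(-300\right) - 282}{I} - 3477058 = \frac{\frac{3}{1089} \left(-300\right) - 282}{- \frac{1}{16709}} - 3477058 = \left(3 \cdot \frac{1}{1089} \left(-300\right) - 282\right) \left(-16709\right) - 3477058 = \left(\frac{1}{363} \left(-300\right) - 282\right) \left(-16709\right) - 3477058 = \left(- \frac{100}{121} - 282\right) \left(-16709\right) - 3477058 = \left(- \frac{34222}{121}\right) \left(-16709\right) - 3477058 = \frac{51983218}{11} - 3477058 = \frac{13735580}{11}$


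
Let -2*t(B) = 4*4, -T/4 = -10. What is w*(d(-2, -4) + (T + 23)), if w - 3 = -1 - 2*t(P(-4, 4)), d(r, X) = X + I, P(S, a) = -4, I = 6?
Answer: 1170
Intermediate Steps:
T = 40 (T = -4*(-10) = 40)
d(r, X) = 6 + X (d(r, X) = X + 6 = 6 + X)
t(B) = -8 (t(B) = -2*4 = -½*16 = -8)
w = 18 (w = 3 + (-1 - 2*(-8)) = 3 + (-1 + 16) = 3 + 15 = 18)
w*(d(-2, -4) + (T + 23)) = 18*((6 - 4) + (40 + 23)) = 18*(2 + 63) = 18*65 = 1170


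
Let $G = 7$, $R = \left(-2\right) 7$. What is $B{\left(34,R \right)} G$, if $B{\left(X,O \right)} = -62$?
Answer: $-434$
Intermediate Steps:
$R = -14$
$B{\left(34,R \right)} G = \left(-62\right) 7 = -434$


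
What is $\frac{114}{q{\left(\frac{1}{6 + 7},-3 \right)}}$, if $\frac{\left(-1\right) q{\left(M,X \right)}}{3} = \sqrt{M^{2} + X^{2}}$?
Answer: $- \frac{247 \sqrt{1522}}{761} \approx -12.663$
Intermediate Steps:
$q{\left(M,X \right)} = - 3 \sqrt{M^{2} + X^{2}}$
$\frac{114}{q{\left(\frac{1}{6 + 7},-3 \right)}} = \frac{114}{\left(-3\right) \sqrt{\left(\frac{1}{6 + 7}\right)^{2} + \left(-3\right)^{2}}} = \frac{114}{\left(-3\right) \sqrt{\left(\frac{1}{13}\right)^{2} + 9}} = \frac{114}{\left(-3\right) \sqrt{\frac{1}{169} + 9}} = \frac{114}{\left(-3\right) \sqrt{\frac{1522}{169}}} = \frac{114}{\left(-3\right) \frac{\sqrt{1522}}{13}} = \frac{114}{\left(- \frac{3}{13}\right) \sqrt{1522}} = 114 \left(- \frac{13 \sqrt{1522}}{4566}\right) = - \frac{247 \sqrt{1522}}{761}$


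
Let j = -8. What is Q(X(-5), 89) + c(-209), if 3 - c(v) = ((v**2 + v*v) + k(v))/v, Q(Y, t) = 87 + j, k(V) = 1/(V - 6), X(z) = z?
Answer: 22467499/44935 ≈ 500.00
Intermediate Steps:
k(V) = 1/(-6 + V)
Q(Y, t) = 79 (Q(Y, t) = 87 - 8 = 79)
c(v) = 3 - (1/(-6 + v) + 2*v**2)/v (c(v) = 3 - ((v**2 + v*v) + 1/(-6 + v))/v = 3 - ((v**2 + v**2) + 1/(-6 + v))/v = 3 - (2*v**2 + 1/(-6 + v))/v = 3 - (1/(-6 + v) + 2*v**2)/v)
Q(X(-5), 89) + c(-209) = 79 + (-1 - 209*(-6 - 209)*(3 - 2*(-209)))/((-209)*(-6 - 209)) = 79 - 1/209*(-1 - 209*(-215)*(3 + 418))/(-215) = 79 - 1/209*(-1/215)*(-1 - 209*(-215)*421) = 79 - 1/209*(-1/215)*(-1 + 18917635) = 79 - 1/209*(-1/215)*18917634 = 79 + 18917634/44935 = 22467499/44935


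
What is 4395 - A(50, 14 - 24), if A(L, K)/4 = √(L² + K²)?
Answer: 4395 - 40*√26 ≈ 4191.0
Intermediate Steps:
A(L, K) = 4*√(K² + L²) (A(L, K) = 4*√(L² + K²) = 4*√(K² + L²))
4395 - A(50, 14 - 24) = 4395 - 4*√((14 - 24)² + 50²) = 4395 - 4*√((-10)² + 2500) = 4395 - 4*√(100 + 2500) = 4395 - 4*√2600 = 4395 - 4*10*√26 = 4395 - 40*√26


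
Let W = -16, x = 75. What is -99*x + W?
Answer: -7441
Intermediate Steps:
-99*x + W = -99*75 - 16 = -7425 - 16 = -7441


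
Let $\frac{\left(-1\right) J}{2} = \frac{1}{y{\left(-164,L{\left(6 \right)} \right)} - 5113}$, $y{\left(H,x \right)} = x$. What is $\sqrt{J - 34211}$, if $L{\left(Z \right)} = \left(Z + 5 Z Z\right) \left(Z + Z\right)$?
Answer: $\frac{3 i \sqrt{31550755801}}{2881} \approx 184.96 i$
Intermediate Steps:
$L{\left(Z \right)} = 2 Z \left(Z + 5 Z^{2}\right)$ ($L{\left(Z \right)} = \left(Z + 5 Z^{2}\right) 2 Z = 2 Z \left(Z + 5 Z^{2}\right)$)
$J = \frac{2}{2881}$ ($J = - \frac{2}{6^{2} \left(2 + 10 \cdot 6\right) - 5113} = - \frac{2}{36 \left(2 + 60\right) - 5113} = - \frac{2}{36 \cdot 62 - 5113} = - \frac{2}{2232 - 5113} = - \frac{2}{-2881} = \left(-2\right) \left(- \frac{1}{2881}\right) = \frac{2}{2881} \approx 0.0006942$)
$\sqrt{J - 34211} = \sqrt{\frac{2}{2881} - 34211} = \sqrt{- \frac{98561889}{2881}} = \frac{3 i \sqrt{31550755801}}{2881}$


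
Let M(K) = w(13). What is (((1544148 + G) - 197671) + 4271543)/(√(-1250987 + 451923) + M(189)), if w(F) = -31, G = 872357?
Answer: -67067229/266675 - 4326918*I*√199766/266675 ≈ -251.49 - 7252.0*I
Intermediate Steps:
M(K) = -31
(((1544148 + G) - 197671) + 4271543)/(√(-1250987 + 451923) + M(189)) = (((1544148 + 872357) - 197671) + 4271543)/(√(-1250987 + 451923) - 31) = ((2416505 - 197671) + 4271543)/(√(-799064) - 31) = (2218834 + 4271543)/(2*I*√199766 - 31) = 6490377/(-31 + 2*I*√199766)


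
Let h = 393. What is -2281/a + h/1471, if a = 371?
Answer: -3209548/545741 ≈ -5.8811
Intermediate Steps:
-2281/a + h/1471 = -2281/371 + 393/1471 = -3209548/545741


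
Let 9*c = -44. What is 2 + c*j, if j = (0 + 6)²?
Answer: -174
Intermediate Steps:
c = -44/9 (c = (⅑)*(-44) = -44/9 ≈ -4.8889)
j = 36 (j = 6² = 36)
2 + c*j = 2 - 44/9*36 = 2 - 176 = -174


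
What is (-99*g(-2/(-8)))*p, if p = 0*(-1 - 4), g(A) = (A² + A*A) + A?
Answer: 0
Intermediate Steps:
g(A) = A + 2*A² (g(A) = (A² + A²) + A = 2*A² + A = A + 2*A²)
p = 0 (p = 0*(-5) = 0)
(-99*g(-2/(-8)))*p = -99*(-2/(-8))*(1 + 2*(-2/(-8)))*0 = -99*(-2*(-⅛))*(1 + 2*(-2*(-⅛)))*0 = -99*(1 + 2*(¼))/4*0 = -99*(1 + ½)/4*0 = -99*3/(4*2)*0 = -99*3/8*0 = -297/8*0 = 0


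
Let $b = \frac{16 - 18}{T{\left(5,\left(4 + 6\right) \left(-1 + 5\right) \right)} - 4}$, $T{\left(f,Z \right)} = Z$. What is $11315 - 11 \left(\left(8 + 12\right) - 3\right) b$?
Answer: $\frac{203857}{18} \approx 11325.0$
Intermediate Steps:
$b = - \frac{1}{18}$ ($b = \frac{16 - 18}{\left(4 + 6\right) \left(-1 + 5\right) - 4} = - \frac{2}{10 \cdot 4 - 4} = - \frac{2}{40 - 4} = - \frac{2}{36} = \left(-2\right) \frac{1}{36} = - \frac{1}{18} \approx -0.055556$)
$11315 - 11 \left(\left(8 + 12\right) - 3\right) b = 11315 - 11 \left(\left(8 + 12\right) - 3\right) \left(- \frac{1}{18}\right) = 11315 - 11 \left(20 - 3\right) \left(- \frac{1}{18}\right) = 11315 - 11 \cdot 17 \left(- \frac{1}{18}\right) = 11315 - 187 \left(- \frac{1}{18}\right) = 11315 - - \frac{187}{18} = 11315 + \frac{187}{18} = \frac{203857}{18}$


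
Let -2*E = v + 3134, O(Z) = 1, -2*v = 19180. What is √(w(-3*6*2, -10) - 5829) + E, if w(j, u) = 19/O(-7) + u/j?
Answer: 3228 + 5*I*√8366/6 ≈ 3228.0 + 76.222*I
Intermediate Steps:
v = -9590 (v = -½*19180 = -9590)
w(j, u) = 19 + u/j (w(j, u) = 19/1 + u/j = 19*1 + u/j = 19 + u/j)
E = 3228 (E = -(-9590 + 3134)/2 = -½*(-6456) = 3228)
√(w(-3*6*2, -10) - 5829) + E = √((19 - 10/(-3*6*2)) - 5829) + 3228 = √((19 - 10/((-18*2))) - 5829) + 3228 = √((19 - 10/(-36)) - 5829) + 3228 = √((19 - 10*(-1/36)) - 5829) + 3228 = √((19 + 5/18) - 5829) + 3228 = √(347/18 - 5829) + 3228 = √(-104575/18) + 3228 = 5*I*√8366/6 + 3228 = 3228 + 5*I*√8366/6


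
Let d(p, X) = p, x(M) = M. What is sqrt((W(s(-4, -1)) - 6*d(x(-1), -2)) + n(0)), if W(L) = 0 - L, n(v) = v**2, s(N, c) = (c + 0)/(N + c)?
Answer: sqrt(145)/5 ≈ 2.4083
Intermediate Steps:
s(N, c) = c/(N + c)
W(L) = -L
sqrt((W(s(-4, -1)) - 6*d(x(-1), -2)) + n(0)) = sqrt((-(-1)/(-4 - 1) - 6*(-1)) + 0**2) = sqrt((-(-1)/(-5) + 6) + 0) = sqrt((-(-1)*(-1)/5 + 6) + 0) = sqrt((-1*1/5 + 6) + 0) = sqrt((-1/5 + 6) + 0) = sqrt(29/5 + 0) = sqrt(29/5) = sqrt(145)/5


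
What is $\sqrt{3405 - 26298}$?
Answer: $i \sqrt{22893} \approx 151.3 i$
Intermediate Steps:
$\sqrt{3405 - 26298} = \sqrt{-22893} = i \sqrt{22893}$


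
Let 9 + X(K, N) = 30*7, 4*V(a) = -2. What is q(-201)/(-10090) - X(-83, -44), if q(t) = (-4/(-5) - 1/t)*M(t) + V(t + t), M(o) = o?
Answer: -20279277/100900 ≈ -200.98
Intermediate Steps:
V(a) = -½ (V(a) = (¼)*(-2) = -½)
q(t) = -½ + t*(⅘ - 1/t) (q(t) = (-4/(-5) - 1/t)*t - ½ = (-4*(-⅕) - 1/t)*t - ½ = (⅘ - 1/t)*t - ½ = t*(⅘ - 1/t) - ½ = -½ + t*(⅘ - 1/t))
X(K, N) = 201 (X(K, N) = -9 + 30*7 = -9 + 210 = 201)
q(-201)/(-10090) - X(-83, -44) = (-3/2 + (⅘)*(-201))/(-10090) - 1*201 = (-3/2 - 804/5)*(-1/10090) - 201 = -1623/10*(-1/10090) - 201 = 1623/100900 - 201 = -20279277/100900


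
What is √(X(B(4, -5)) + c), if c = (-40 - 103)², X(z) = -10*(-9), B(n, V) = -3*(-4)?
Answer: √20539 ≈ 143.31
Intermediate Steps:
B(n, V) = 12
X(z) = 90
c = 20449 (c = (-143)² = 20449)
√(X(B(4, -5)) + c) = √(90 + 20449) = √20539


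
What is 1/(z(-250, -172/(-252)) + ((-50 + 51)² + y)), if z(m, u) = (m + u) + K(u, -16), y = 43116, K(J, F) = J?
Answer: 63/2700707 ≈ 2.3327e-5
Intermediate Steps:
z(m, u) = m + 2*u (z(m, u) = (m + u) + u = m + 2*u)
1/(z(-250, -172/(-252)) + ((-50 + 51)² + y)) = 1/((-250 + 2*(-172/(-252))) + ((-50 + 51)² + 43116)) = 1/((-250 + 2*(-172*(-1/252))) + (1² + 43116)) = 1/((-250 + 2*(43/63)) + (1 + 43116)) = 1/((-250 + 86/63) + 43117) = 1/(-15664/63 + 43117) = 1/(2700707/63) = 63/2700707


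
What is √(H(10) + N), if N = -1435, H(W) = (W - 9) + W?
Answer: 4*I*√89 ≈ 37.736*I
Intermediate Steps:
H(W) = -9 + 2*W (H(W) = (-9 + W) + W = -9 + 2*W)
√(H(10) + N) = √((-9 + 2*10) - 1435) = √((-9 + 20) - 1435) = √(11 - 1435) = √(-1424) = 4*I*√89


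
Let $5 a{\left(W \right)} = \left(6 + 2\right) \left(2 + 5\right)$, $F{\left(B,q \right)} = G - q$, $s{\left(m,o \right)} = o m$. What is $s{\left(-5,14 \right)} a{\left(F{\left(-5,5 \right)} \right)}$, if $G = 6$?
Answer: $-784$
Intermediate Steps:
$s{\left(m,o \right)} = m o$
$F{\left(B,q \right)} = 6 - q$
$a{\left(W \right)} = \frac{56}{5}$ ($a{\left(W \right)} = \frac{\left(6 + 2\right) \left(2 + 5\right)}{5} = \frac{8 \cdot 7}{5} = \frac{1}{5} \cdot 56 = \frac{56}{5}$)
$s{\left(-5,14 \right)} a{\left(F{\left(-5,5 \right)} \right)} = \left(-5\right) 14 \cdot \frac{56}{5} = \left(-70\right) \frac{56}{5} = -784$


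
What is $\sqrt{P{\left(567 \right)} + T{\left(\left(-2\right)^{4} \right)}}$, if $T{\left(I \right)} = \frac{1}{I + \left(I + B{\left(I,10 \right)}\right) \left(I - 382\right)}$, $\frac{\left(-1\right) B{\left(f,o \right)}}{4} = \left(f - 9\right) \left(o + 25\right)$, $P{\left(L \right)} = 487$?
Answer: $\frac{\sqrt{15157396075010}}{176420} \approx 22.068$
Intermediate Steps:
$B{\left(f,o \right)} = - 4 \left(-9 + f\right) \left(25 + o\right)$ ($B{\left(f,o \right)} = - 4 \left(f - 9\right) \left(o + 25\right) = - 4 \left(-9 + f\right) \left(25 + o\right)$)
$T{\left(I \right)} = \frac{1}{I + \left(-382 + I\right) \left(1260 - 139 I\right)}$ ($T{\left(I \right)} = \frac{1}{I + \left(I + \left(900 - 100 I + 36 \cdot 10 - 4 I 10\right)\right) \left(I - 382\right)} = \frac{1}{I + \left(I + \left(900 - 100 I + 360 - 40 I\right)\right) \left(-382 + I\right)} = \frac{1}{I + \left(I - \left(-1260 + 140 I\right)\right) \left(-382 + I\right)} = \frac{1}{I + \left(1260 - 139 I\right) \left(-382 + I\right)} = \frac{1}{I + \left(-382 + I\right) \left(1260 - 139 I\right)}$)
$\sqrt{P{\left(567 \right)} + T{\left(\left(-2\right)^{4} \right)}} = \sqrt{487 - \frac{1}{481320 - 54359 \left(-2\right)^{4} + 139 \left(\left(-2\right)^{4}\right)^{2}}} = \sqrt{487 - \frac{1}{481320 - 869744 + 139 \cdot 16^{2}}} = \sqrt{487 - \frac{1}{481320 - 869744 + 139 \cdot 256}} = \sqrt{487 - \frac{1}{481320 - 869744 + 35584}} = \sqrt{487 - \frac{1}{-352840}} = \sqrt{487 - - \frac{1}{352840}} = \sqrt{487 + \frac{1}{352840}} = \sqrt{\frac{171833081}{352840}} = \frac{\sqrt{15157396075010}}{176420}$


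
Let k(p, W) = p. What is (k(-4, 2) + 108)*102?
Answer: 10608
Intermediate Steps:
(k(-4, 2) + 108)*102 = (-4 + 108)*102 = 104*102 = 10608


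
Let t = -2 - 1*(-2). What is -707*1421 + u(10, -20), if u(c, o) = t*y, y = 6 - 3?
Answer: -1004647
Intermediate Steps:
y = 3
t = 0 (t = -2 + 2 = 0)
u(c, o) = 0 (u(c, o) = 0*3 = 0)
-707*1421 + u(10, -20) = -707*1421 + 0 = -1004647 + 0 = -1004647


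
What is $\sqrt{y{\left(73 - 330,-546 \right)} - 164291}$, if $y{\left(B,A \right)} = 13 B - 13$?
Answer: $i \sqrt{167645} \approx 409.44 i$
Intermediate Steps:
$y{\left(B,A \right)} = -13 + 13 B$
$\sqrt{y{\left(73 - 330,-546 \right)} - 164291} = \sqrt{\left(-13 + 13 \left(73 - 330\right)\right) - 164291} = \sqrt{\left(-13 + 13 \left(-257\right)\right) - 164291} = \sqrt{\left(-13 - 3341\right) - 164291} = \sqrt{-3354 - 164291} = \sqrt{-167645} = i \sqrt{167645}$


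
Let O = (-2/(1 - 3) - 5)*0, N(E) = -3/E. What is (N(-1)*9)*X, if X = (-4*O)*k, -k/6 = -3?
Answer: 0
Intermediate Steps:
k = 18 (k = -6*(-3) = 18)
O = 0 (O = (-2/(-2) - 5)*0 = (-2*(-½) - 5)*0 = (1 - 5)*0 = -4*0 = 0)
X = 0 (X = -4*0*18 = 0*18 = 0)
(N(-1)*9)*X = (-3/(-1)*9)*0 = (-3*(-1)*9)*0 = (3*9)*0 = 27*0 = 0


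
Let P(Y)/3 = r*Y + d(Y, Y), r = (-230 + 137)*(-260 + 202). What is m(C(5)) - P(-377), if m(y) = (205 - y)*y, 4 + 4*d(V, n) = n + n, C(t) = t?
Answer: 12204365/2 ≈ 6.1022e+6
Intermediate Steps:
r = 5394 (r = -93*(-58) = 5394)
d(V, n) = -1 + n/2 (d(V, n) = -1 + (n + n)/4 = -1 + (2*n)/4 = -1 + n/2)
P(Y) = -3 + 32367*Y/2 (P(Y) = 3*(5394*Y + (-1 + Y/2)) = 3*(-1 + 10789*Y/2) = -3 + 32367*Y/2)
m(y) = y*(205 - y)
m(C(5)) - P(-377) = 5*(205 - 1*5) - (-3 + (32367/2)*(-377)) = 5*(205 - 5) - (-3 - 12202359/2) = 5*200 - 1*(-12202365/2) = 1000 + 12202365/2 = 12204365/2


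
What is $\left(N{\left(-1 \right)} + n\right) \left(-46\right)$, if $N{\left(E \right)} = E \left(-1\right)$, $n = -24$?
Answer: $1058$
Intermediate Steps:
$N{\left(E \right)} = - E$
$\left(N{\left(-1 \right)} + n\right) \left(-46\right) = \left(\left(-1\right) \left(-1\right) - 24\right) \left(-46\right) = \left(1 - 24\right) \left(-46\right) = \left(-23\right) \left(-46\right) = 1058$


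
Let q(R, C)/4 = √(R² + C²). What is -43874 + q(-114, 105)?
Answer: -43874 + 12*√2669 ≈ -43254.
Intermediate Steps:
q(R, C) = 4*√(C² + R²) (q(R, C) = 4*√(R² + C²) = 4*√(C² + R²))
-43874 + q(-114, 105) = -43874 + 4*√(105² + (-114)²) = -43874 + 4*√(11025 + 12996) = -43874 + 4*√24021 = -43874 + 4*(3*√2669) = -43874 + 12*√2669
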